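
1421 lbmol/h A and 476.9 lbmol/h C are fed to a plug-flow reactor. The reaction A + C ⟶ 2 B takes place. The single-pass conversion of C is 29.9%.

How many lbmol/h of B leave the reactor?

285 lbmol/h

C reacted = 0.299 × 476.9 = 142.6 lbmol/h; ν_C = −1, so ξ = 142.6/1 = 142.6 lbmol/h.
Outlet amounts (n = n₀ + ν ξ):
  A: 1421 − 1(142.6) = 1278
  C: 476.9 − 1(142.6) = 334.3
  B: 0 + 2(142.6) = 285.2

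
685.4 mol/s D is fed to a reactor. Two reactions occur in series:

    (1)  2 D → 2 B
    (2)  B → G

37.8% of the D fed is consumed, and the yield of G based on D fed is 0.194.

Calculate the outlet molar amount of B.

126 mol/s

Conversion of D: D consumed = 2ξ₁ = 0.378 × 685.4 → ξ₁ = 129.5 mol/s.
Yield of G: 1ξ₂ / 685.4 = 0.194 → ξ₂ = 133 mol/s.
Outlet amounts (n = n₀ + Σ ν·ξ):
  D: 685.4 − 2(129.5) = 426.3
  B: 0 + 2(129.5) − 1(133) = 126.1
  G: 0 + 1(133) = 133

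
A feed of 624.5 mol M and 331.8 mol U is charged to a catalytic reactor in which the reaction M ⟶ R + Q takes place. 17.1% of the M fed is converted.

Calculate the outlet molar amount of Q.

107 mol

M reacted = 0.171 × 624.5 = 106.8 mol; ν_M = −1, so ξ = 106.8/1 = 106.8 mol.
Outlet amounts (n = n₀ + ν ξ):
  M: 624.5 − 1(106.8) = 517.7
  R: 0 + 1(106.8) = 106.8
  Q: 0 + 1(106.8) = 106.8
  U: 331.8 (inert)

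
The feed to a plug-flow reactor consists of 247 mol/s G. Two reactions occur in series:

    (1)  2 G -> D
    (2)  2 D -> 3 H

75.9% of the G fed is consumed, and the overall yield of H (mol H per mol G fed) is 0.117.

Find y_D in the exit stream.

Conversion of G: G consumed = 2ξ₁ = 0.759 × 247 → ξ₁ = 93.74 mol/s.
Yield of H: 3ξ₂ / 247 = 0.117 → ξ₂ = 9.633 mol/s.
Outlet amounts (n = n₀ + Σ ν·ξ):
  G: 247 − 2(93.74) = 59.53
  D: 0 + 1(93.74) − 2(9.633) = 74.47
  H: 0 + 3(9.633) = 28.9
Total out = 162.9 mol/s; y_D = 74.47 / 162.9 = 0.4572.

0.457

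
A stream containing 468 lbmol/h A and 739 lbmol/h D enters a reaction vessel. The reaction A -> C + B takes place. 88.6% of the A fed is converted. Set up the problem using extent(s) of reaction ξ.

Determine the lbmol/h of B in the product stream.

415 lbmol/h

A reacted = 0.886 × 468 = 414.6 lbmol/h; ν_A = −1, so ξ = 414.6/1 = 414.6 lbmol/h.
Outlet amounts (n = n₀ + ν ξ):
  A: 468 − 1(414.6) = 53.35
  C: 0 + 1(414.6) = 414.6
  B: 0 + 1(414.6) = 414.6
  D: 739 (inert)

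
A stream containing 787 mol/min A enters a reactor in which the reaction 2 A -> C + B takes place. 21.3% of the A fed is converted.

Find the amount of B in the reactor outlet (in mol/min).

A reacted = 0.213 × 787 = 167.6 mol/min; ν_A = −2, so ξ = 167.6/2 = 83.82 mol/min.
Outlet amounts (n = n₀ + ν ξ):
  A: 787 − 2(83.82) = 619.4
  C: 0 + 1(83.82) = 83.82
  B: 0 + 1(83.82) = 83.82

83.8 mol/min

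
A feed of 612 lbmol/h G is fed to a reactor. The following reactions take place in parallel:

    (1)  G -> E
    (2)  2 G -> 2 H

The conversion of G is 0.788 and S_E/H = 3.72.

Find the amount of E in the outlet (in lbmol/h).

Conversion of G: G consumed = 0.788 × 612 = 482.3 lbmol/h = 1ξ₁ + 2ξ₂.
Selectivity: 1ξ₁ / (2ξ₂) = 3.72 → ξ₁ = 7.44 ξ₂.
Substitute: (1·7.44 + 2) ξ₂ = 482.3 → ξ₂ = 51.09 lbmol/h, ξ₁ = 380.1 lbmol/h.
Outlet amounts (n = n₀ + Σ ν·ξ):
  G: 612 − 1(380.1) − 2(51.09) = 129.7
  E: 0 + 1(380.1) = 380.1
  H: 0 + 2(51.09) = 102.2

380 lbmol/h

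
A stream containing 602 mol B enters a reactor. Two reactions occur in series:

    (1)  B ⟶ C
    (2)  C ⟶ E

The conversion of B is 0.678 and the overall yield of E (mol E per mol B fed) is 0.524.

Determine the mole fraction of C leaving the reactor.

Conversion of B: B consumed = 1ξ₁ = 0.678 × 602 → ξ₁ = 408.2 mol.
Yield of E: 1ξ₂ / 602 = 0.524 → ξ₂ = 315.4 mol.
Outlet amounts (n = n₀ + Σ ν·ξ):
  B: 602 − 1(408.2) = 193.8
  C: 0 + 1(408.2) − 1(315.4) = 92.71
  E: 0 + 1(315.4) = 315.4
Total out = 602 mol; y_C = 92.71 / 602 = 0.154.

0.154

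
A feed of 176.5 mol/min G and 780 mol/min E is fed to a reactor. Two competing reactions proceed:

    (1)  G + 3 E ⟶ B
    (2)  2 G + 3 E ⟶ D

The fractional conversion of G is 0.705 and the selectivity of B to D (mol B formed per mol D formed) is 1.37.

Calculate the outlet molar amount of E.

Conversion of G: G consumed = 0.705 × 176.5 = 124.4 mol/min = 1ξ₁ + 2ξ₂.
Selectivity: 1ξ₁ / (1ξ₂) = 1.37 → ξ₁ = 1.37 ξ₂.
Substitute: (1·1.37 + 2) ξ₂ = 124.4 → ξ₂ = 36.92 mol/min, ξ₁ = 50.59 mol/min.
Outlet amounts (n = n₀ + Σ ν·ξ):
  G: 176.5 − 1(50.59) − 2(36.92) = 52.07
  E: 780 − 3(50.59) − 3(36.92) = 517.5
  B: 0 + 1(50.59) = 50.59
  D: 0 + 1(36.92) = 36.92

517 mol/min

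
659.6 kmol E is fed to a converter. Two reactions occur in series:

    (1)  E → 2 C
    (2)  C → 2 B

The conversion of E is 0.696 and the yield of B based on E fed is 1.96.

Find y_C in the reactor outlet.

0.154

Conversion of E: E consumed = 1ξ₁ = 0.696 × 659.6 → ξ₁ = 459.1 kmol.
Yield of B: 2ξ₂ / 659.6 = 1.96 → ξ₂ = 646.4 kmol.
Outlet amounts (n = n₀ + Σ ν·ξ):
  E: 659.6 − 1(459.1) = 200.5
  C: 0 + 2(459.1) − 1(646.4) = 271.8
  B: 0 + 2(646.4) = 1293
Total out = 1765 kmol; y_C = 271.8 / 1765 = 0.154.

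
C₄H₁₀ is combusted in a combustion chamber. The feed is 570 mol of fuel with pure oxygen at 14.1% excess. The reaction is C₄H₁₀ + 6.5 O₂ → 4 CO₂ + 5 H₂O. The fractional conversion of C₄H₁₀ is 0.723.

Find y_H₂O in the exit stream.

0.38

Stoichiometric O₂ = 6.5 × 570 = 3705 mol; O₂ fed = 3705 × 1.141 = 4227 mol.
Fuel reacted = 0.723 × 570 → ξ = 412.1 mol.
Outlet (n = n₀ + ν ξ):
  C₄H₁₀: 570 − 1(412.1) = 157.9
  O₂: 4227 − 6.5(412.1) = 1549
  CO₂: 0 + 4(412.1) = 1648
  H₂O: 0 + 5(412.1) = 2061
Total out = 5416 mol; y_H₂O = 2061 / 5416 = 0.3805.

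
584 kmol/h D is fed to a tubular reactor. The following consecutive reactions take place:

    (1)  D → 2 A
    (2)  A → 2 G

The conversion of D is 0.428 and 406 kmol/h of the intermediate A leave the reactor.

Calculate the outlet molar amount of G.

188 kmol/h

Conversion of D: D consumed = 1ξ₁ = 0.428 × 584 → ξ₁ = 250 kmol/h.
A balance: n_A = 0 + 2ξ₁ − 1ξ₂ = 406 → ξ₂ = (2·250 − 406)/1 = 93.9 kmol/h.
Outlet amounts (n = n₀ + Σ ν·ξ):
  D: 584 − 1(250) = 334
  A: 0 + 2(250) − 1(93.9) = 406
  G: 0 + 2(93.9) = 187.8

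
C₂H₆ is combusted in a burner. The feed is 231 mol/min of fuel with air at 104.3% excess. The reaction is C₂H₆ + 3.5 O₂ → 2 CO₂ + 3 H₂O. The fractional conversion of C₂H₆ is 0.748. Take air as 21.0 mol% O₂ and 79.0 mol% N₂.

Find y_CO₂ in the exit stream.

0.0422

Stoichiometric O₂ = 3.5 × 231 = 808.5 mol/min; O₂ fed = 808.5 × 2.043 = 1652 mol/min.
N₂ fed = 1652 × 79/21 = 6214 mol/min.
Fuel reacted = 0.748 × 231 → ξ = 172.8 mol/min.
Outlet (n = n₀ + ν ξ):
  C₂H₆: 231 − 1(172.8) = 58.21
  O₂: 1652 − 3.5(172.8) = 1047
  N₂: 6214 (inert)
  CO₂: 0 + 2(172.8) = 345.6
  H₂O: 0 + 3(172.8) = 518.4
Total out = 8183 mol/min; y_CO₂ = 345.6 / 8183 = 0.04223.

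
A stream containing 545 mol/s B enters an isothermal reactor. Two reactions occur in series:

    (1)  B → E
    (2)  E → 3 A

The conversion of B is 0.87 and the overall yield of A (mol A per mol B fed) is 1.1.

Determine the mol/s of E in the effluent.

Conversion of B: B consumed = 1ξ₁ = 0.87 × 545 → ξ₁ = 474.1 mol/s.
Yield of A: 3ξ₂ / 545 = 1.1 → ξ₂ = 199.8 mol/s.
Outlet amounts (n = n₀ + Σ ν·ξ):
  B: 545 − 1(474.1) = 70.85
  E: 0 + 1(474.1) − 1(199.8) = 274.3
  A: 0 + 3(199.8) = 599.5

274 mol/s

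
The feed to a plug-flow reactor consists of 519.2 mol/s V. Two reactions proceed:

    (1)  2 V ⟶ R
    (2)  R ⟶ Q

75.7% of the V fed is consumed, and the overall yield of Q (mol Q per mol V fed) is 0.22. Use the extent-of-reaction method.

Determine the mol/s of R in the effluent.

Conversion of V: V consumed = 2ξ₁ = 0.757 × 519.2 → ξ₁ = 196.5 mol/s.
Yield of Q: 1ξ₂ / 519.2 = 0.22 → ξ₂ = 114.2 mol/s.
Outlet amounts (n = n₀ + Σ ν·ξ):
  V: 519.2 − 2(196.5) = 126.2
  R: 0 + 1(196.5) − 1(114.2) = 82.29
  Q: 0 + 1(114.2) = 114.2

82.3 mol/s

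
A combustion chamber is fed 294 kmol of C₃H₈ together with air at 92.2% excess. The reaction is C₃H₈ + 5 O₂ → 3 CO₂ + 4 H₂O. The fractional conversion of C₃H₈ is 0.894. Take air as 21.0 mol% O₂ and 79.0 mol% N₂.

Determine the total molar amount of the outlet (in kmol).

Stoichiometric O₂ = 5 × 294 = 1470 kmol; O₂ fed = 1470 × 1.922 = 2825 kmol.
N₂ fed = 2825 × 79/21 = 10630 kmol.
Fuel reacted = 0.894 × 294 → ξ = 262.8 kmol.
Outlet (n = n₀ + ν ξ):
  C₃H₈: 294 − 1(262.8) = 31.16
  O₂: 2825 − 5(262.8) = 1511
  N₂: 10630 (inert)
  CO₂: 0 + 3(262.8) = 788.5
  H₂O: 0 + 4(262.8) = 1051
Total out = 31.16 + 1511 + 10630 + 788.5 + 1051 = 14010 kmol.

14000 kmol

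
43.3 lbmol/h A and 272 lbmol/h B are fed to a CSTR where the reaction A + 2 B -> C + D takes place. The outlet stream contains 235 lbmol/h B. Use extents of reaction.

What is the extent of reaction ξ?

For B: n = n₀ − 2ξ → 235 = 272 − 2ξ, giving ξ = 18.5 lbmol/h.
Outlet amounts (n = n₀ + ν ξ):
  A: 43.3 − 1(18.5) = 24.8
  B: 272 − 2(18.5) = 235
  C: 0 + 1(18.5) = 18.5
  D: 0 + 1(18.5) = 18.5

ξ = 18.5 lbmol/h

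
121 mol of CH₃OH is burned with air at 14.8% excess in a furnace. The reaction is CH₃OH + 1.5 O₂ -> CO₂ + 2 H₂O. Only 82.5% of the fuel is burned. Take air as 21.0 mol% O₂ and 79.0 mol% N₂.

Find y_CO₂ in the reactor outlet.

0.0858

Stoichiometric O₂ = 1.5 × 121 = 181.5 mol; O₂ fed = 181.5 × 1.148 = 208.4 mol.
N₂ fed = 208.4 × 79/21 = 783.8 mol.
Fuel reacted = 0.825 × 121 → ξ = 99.82 mol.
Outlet (n = n₀ + ν ξ):
  CH₃OH: 121 − 1(99.82) = 21.18
  O₂: 208.4 − 1.5(99.82) = 58.62
  N₂: 783.8 (inert)
  CO₂: 0 + 1(99.82) = 99.82
  H₂O: 0 + 2(99.82) = 199.6
Total out = 1163 mol; y_CO₂ = 99.82 / 1163 = 0.08583.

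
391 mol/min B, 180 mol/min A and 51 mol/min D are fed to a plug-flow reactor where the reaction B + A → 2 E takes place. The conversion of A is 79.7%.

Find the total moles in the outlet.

622 mol/min

A reacted = 0.797 × 180 = 143.5 mol/min; ν_A = −1, so ξ = 143.5/1 = 143.5 mol/min.
Outlet amounts (n = n₀ + ν ξ):
  B: 391 − 1(143.5) = 247.5
  A: 180 − 1(143.5) = 36.54
  E: 0 + 2(143.5) = 286.9
  D: 51 (inert)
Total out = 247.5 + 36.54 + 286.9 + 51 = 622 mol/min.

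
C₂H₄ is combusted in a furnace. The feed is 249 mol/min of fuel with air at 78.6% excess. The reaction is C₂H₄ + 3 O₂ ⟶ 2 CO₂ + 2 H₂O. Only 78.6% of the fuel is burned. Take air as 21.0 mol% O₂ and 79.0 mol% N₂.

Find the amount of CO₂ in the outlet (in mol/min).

391 mol/min

Stoichiometric O₂ = 3 × 249 = 747 mol/min; O₂ fed = 747 × 1.786 = 1334 mol/min.
N₂ fed = 1334 × 79/21 = 5019 mol/min.
Fuel reacted = 0.786 × 249 → ξ = 195.7 mol/min.
Outlet (n = n₀ + ν ξ):
  C₂H₄: 249 − 1(195.7) = 53.29
  O₂: 1334 − 3(195.7) = 747
  N₂: 5019 (inert)
  CO₂: 0 + 2(195.7) = 391.4
  H₂O: 0 + 2(195.7) = 391.4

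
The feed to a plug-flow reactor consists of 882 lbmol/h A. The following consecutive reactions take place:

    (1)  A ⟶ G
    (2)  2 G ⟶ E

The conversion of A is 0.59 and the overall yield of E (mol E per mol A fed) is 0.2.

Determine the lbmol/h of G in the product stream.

Conversion of A: A consumed = 1ξ₁ = 0.59 × 882 → ξ₁ = 520.4 lbmol/h.
Yield of E: 1ξ₂ / 882 = 0.2 → ξ₂ = 176.4 lbmol/h.
Outlet amounts (n = n₀ + Σ ν·ξ):
  A: 882 − 1(520.4) = 361.6
  G: 0 + 1(520.4) − 2(176.4) = 167.6
  E: 0 + 1(176.4) = 176.4

168 lbmol/h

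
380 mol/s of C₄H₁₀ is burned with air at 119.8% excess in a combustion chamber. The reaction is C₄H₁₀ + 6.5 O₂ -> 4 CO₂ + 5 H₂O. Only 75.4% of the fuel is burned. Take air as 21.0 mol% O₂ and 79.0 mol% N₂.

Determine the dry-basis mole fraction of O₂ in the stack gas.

0.141

Stoichiometric O₂ = 6.5 × 380 = 2470 mol/s; O₂ fed = 2470 × 2.198 = 5429 mol/s.
N₂ fed = 5429 × 79/21 = 20420 mol/s.
Fuel reacted = 0.754 × 380 → ξ = 286.5 mol/s.
Outlet (n = n₀ + ν ξ):
  C₄H₁₀: 380 − 1(286.5) = 93.48
  O₂: 5429 − 6.5(286.5) = 3567
  N₂: 20420 (inert)
  CO₂: 0 + 4(286.5) = 1146
  H₂O: 0 + 5(286.5) = 1433
Dry total = 25230 mol/s; y_O₂ (dry) = 3567 / 25230 = 0.1414.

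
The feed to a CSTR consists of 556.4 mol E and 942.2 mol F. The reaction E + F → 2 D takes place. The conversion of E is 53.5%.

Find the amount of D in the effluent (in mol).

595 mol

E reacted = 0.535 × 556.4 = 297.7 mol; ν_E = −1, so ξ = 297.7/1 = 297.7 mol.
Outlet amounts (n = n₀ + ν ξ):
  E: 556.4 − 1(297.7) = 258.7
  F: 942.2 − 1(297.7) = 644.5
  D: 0 + 2(297.7) = 595.3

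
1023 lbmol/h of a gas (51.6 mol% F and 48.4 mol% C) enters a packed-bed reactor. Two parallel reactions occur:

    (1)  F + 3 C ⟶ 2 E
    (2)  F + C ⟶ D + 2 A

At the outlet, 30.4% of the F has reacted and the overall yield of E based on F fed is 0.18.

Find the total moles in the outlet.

Yield of E: 2ξ₁ / 527.9 = 0.18 → ξ₁ = 47.51 lbmol/h.
Conversion of F: 1ξ₁ + 1ξ₂ = 0.304 × 527.9 = 160.5 → ξ₂ = 113 lbmol/h.
Outlet amounts (n = n₀ + Σ ν·ξ):
  F: 527.9 − 1(47.51) − 1(113) = 367.4
  C: 495.1 − 3(47.51) − 1(113) = 239.6
  E: 0 + 2(47.51) = 95.02
  D: 0 + 1(113) = 113
  A: 0 + 2(113) = 225.9
Total out = 367.4 + 239.6 + 95.02 + 113 + 225.9 = 1041 lbmol/h.

1040 lbmol/h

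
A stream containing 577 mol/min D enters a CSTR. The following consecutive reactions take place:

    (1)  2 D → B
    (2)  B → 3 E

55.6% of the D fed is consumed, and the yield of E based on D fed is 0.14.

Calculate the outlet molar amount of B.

Conversion of D: D consumed = 2ξ₁ = 0.556 × 577 → ξ₁ = 160.4 mol/min.
Yield of E: 3ξ₂ / 577 = 0.14 → ξ₂ = 26.93 mol/min.
Outlet amounts (n = n₀ + Σ ν·ξ):
  D: 577 − 2(160.4) = 256.2
  B: 0 + 1(160.4) − 1(26.93) = 133.5
  E: 0 + 3(26.93) = 80.78

133 mol/min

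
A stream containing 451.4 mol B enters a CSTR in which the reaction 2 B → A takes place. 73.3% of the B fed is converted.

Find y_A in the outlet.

B reacted = 0.733 × 451.4 = 330.9 mol; ν_B = −2, so ξ = 330.9/2 = 165.4 mol.
Outlet amounts (n = n₀ + ν ξ):
  B: 451.4 − 2(165.4) = 120.5
  A: 0 + 1(165.4) = 165.4
Total out = 286 mol; y_A = 165.4 / 286 = 0.5785.

0.579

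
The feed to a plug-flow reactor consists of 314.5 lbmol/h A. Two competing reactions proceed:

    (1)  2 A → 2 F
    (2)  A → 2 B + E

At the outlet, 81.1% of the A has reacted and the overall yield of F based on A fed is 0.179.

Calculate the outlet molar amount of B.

398 lbmol/h

Yield of F: 2ξ₁ / 314.5 = 0.179 → ξ₁ = 28.15 lbmol/h.
Conversion of A: 2ξ₁ + 1ξ₂ = 0.811 × 314.5 = 255.1 → ξ₂ = 198.8 lbmol/h.
Outlet amounts (n = n₀ + Σ ν·ξ):
  A: 314.5 − 2(28.15) − 1(198.8) = 59.44
  F: 0 + 2(28.15) = 56.3
  B: 0 + 2(198.8) = 397.5
  E: 0 + 1(198.8) = 198.8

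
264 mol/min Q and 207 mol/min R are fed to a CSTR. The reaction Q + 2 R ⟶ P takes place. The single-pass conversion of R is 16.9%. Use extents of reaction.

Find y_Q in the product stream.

0.565

R reacted = 0.169 × 207 = 34.98 mol/min; ν_R = −2, so ξ = 34.98/2 = 17.49 mol/min.
Outlet amounts (n = n₀ + ν ξ):
  Q: 264 − 1(17.49) = 246.5
  R: 207 − 2(17.49) = 172
  P: 0 + 1(17.49) = 17.49
Total out = 436 mol/min; y_Q = 246.5 / 436 = 0.5654.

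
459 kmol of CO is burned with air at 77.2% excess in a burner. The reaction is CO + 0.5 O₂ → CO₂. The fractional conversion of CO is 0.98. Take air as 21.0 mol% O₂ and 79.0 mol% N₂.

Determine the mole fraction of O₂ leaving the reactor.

Stoichiometric O₂ = 0.5 × 459 = 229.5 kmol; O₂ fed = 229.5 × 1.772 = 406.7 kmol.
N₂ fed = 406.7 × 79/21 = 1530 kmol.
Fuel reacted = 0.98 × 459 → ξ = 449.8 kmol.
Outlet (n = n₀ + ν ξ):
  CO: 459 − 1(449.8) = 9.18
  O₂: 406.7 − 0.5(449.8) = 181.8
  N₂: 1530 (inert)
  CO₂: 0 + 1(449.8) = 449.8
Total out = 2171 kmol; y_O₂ = 181.8 / 2171 = 0.08374.

0.0837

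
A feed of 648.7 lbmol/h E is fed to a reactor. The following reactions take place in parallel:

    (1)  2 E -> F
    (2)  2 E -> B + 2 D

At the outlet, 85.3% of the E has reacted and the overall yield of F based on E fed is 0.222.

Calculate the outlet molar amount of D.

Yield of F: 1ξ₁ / 648.7 = 0.222 → ξ₁ = 144 lbmol/h.
Conversion of E: 2ξ₁ + 2ξ₂ = 0.853 × 648.7 = 553.3 → ξ₂ = 132.7 lbmol/h.
Outlet amounts (n = n₀ + Σ ν·ξ):
  E: 648.7 − 2(144) − 2(132.7) = 95.36
  F: 0 + 1(144) = 144
  B: 0 + 1(132.7) = 132.7
  D: 0 + 2(132.7) = 265.3

265 lbmol/h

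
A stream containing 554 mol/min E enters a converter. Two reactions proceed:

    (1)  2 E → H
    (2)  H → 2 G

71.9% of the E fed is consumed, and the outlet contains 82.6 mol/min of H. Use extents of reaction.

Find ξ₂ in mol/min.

Conversion of E: E consumed = 2ξ₁ = 0.719 × 554 → ξ₁ = 199.2 mol/min.
H balance: n_H = 0 + 1ξ₁ − 1ξ₂ = 82.6 → ξ₂ = (1·199.2 − 82.6)/1 = 116.6 mol/min.
Outlet amounts (n = n₀ + Σ ν·ξ):
  E: 554 − 2(199.2) = 155.7
  H: 0 + 1(199.2) − 1(116.6) = 82.6
  G: 0 + 2(116.6) = 233.1

ξ₂ = 117 mol/min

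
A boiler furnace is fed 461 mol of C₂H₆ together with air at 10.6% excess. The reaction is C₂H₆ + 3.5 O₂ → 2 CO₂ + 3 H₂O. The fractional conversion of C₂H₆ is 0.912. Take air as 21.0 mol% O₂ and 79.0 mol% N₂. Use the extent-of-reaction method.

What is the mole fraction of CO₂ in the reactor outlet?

Stoichiometric O₂ = 3.5 × 461 = 1614 mol; O₂ fed = 1614 × 1.106 = 1785 mol.
N₂ fed = 1785 × 79/21 = 6713 mol.
Fuel reacted = 0.912 × 461 → ξ = 420.4 mol.
Outlet (n = n₀ + ν ξ):
  C₂H₆: 461 − 1(420.4) = 40.57
  O₂: 1785 − 3.5(420.4) = 313
  N₂: 6713 (inert)
  CO₂: 0 + 2(420.4) = 840.9
  H₂O: 0 + 3(420.4) = 1261
Total out = 9169 mol; y_CO₂ = 840.9 / 9169 = 0.09171.

0.0917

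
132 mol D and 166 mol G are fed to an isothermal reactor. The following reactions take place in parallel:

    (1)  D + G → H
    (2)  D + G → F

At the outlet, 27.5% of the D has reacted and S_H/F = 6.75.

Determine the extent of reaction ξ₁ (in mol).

Conversion of D: D consumed = 0.275 × 132 = 36.3 mol = 1ξ₁ + 1ξ₂.
Selectivity: 1ξ₁ / (1ξ₂) = 6.75 → ξ₁ = 6.75 ξ₂.
Substitute: (1·6.75 + 1) ξ₂ = 36.3 → ξ₂ = 4.684 mol, ξ₁ = 31.62 mol.
Outlet amounts (n = n₀ + Σ ν·ξ):
  D: 132 − 1(31.62) − 1(4.684) = 95.7
  G: 166 − 1(31.62) − 1(4.684) = 129.7
  H: 0 + 1(31.62) = 31.62
  F: 0 + 1(4.684) = 4.684

ξ₁ = 31.6 mol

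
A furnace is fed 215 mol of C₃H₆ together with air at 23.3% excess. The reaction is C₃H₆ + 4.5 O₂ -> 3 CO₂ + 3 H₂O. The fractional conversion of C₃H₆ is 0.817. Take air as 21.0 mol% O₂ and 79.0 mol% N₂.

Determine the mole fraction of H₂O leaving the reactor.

Stoichiometric O₂ = 4.5 × 215 = 967.5 mol; O₂ fed = 967.5 × 1.233 = 1193 mol.
N₂ fed = 1193 × 79/21 = 4488 mol.
Fuel reacted = 0.817 × 215 → ξ = 175.7 mol.
Outlet (n = n₀ + ν ξ):
  C₃H₆: 215 − 1(175.7) = 39.34
  O₂: 1193 − 4.5(175.7) = 402.5
  N₂: 4488 (inert)
  CO₂: 0 + 3(175.7) = 527
  H₂O: 0 + 3(175.7) = 527
Total out = 5983 mol; y_H₂O = 527 / 5983 = 0.08807.

0.0881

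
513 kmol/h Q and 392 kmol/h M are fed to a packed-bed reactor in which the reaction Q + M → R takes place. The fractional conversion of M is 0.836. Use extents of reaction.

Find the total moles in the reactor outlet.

577 kmol/h

M reacted = 0.836 × 392 = 327.7 kmol/h; ν_M = −1, so ξ = 327.7/1 = 327.7 kmol/h.
Outlet amounts (n = n₀ + ν ξ):
  Q: 513 − 1(327.7) = 185.3
  M: 392 − 1(327.7) = 64.29
  R: 0 + 1(327.7) = 327.7
Total out = 185.3 + 64.29 + 327.7 = 577.3 kmol/h.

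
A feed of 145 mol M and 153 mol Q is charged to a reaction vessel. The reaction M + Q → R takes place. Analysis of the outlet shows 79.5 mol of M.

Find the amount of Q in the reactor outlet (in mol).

For M: n = n₀ − 1ξ → 79.5 = 145 − 1ξ, giving ξ = 65.5 mol.
Outlet amounts (n = n₀ + ν ξ):
  M: 145 − 1(65.5) = 79.5
  Q: 153 − 1(65.5) = 87.5
  R: 0 + 1(65.5) = 65.5

87.5 mol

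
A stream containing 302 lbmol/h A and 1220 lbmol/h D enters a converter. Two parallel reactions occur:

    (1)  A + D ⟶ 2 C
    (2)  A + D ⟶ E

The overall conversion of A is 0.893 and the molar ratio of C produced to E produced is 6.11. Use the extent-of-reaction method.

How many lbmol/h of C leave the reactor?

Conversion of A: A consumed = 0.893 × 302 = 269.7 lbmol/h = 1ξ₁ + 1ξ₂.
Selectivity: 2ξ₁ / (1ξ₂) = 6.11 → ξ₁ = 3.055 ξ₂.
Substitute: (1·3.055 + 1) ξ₂ = 269.7 → ξ₂ = 66.51 lbmol/h, ξ₁ = 203.2 lbmol/h.
Outlet amounts (n = n₀ + Σ ν·ξ):
  A: 302 − 1(203.2) − 1(66.51) = 32.31
  D: 1220 − 1(203.2) − 1(66.51) = 950.3
  C: 0 + 2(203.2) = 406.4
  E: 0 + 1(66.51) = 66.51

406 lbmol/h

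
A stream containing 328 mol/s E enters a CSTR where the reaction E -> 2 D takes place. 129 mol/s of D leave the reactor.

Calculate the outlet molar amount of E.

For D: n = n₀ + 2ξ → 129 = 0 + 2ξ, giving ξ = 64.5 mol/s.
Outlet amounts (n = n₀ + ν ξ):
  E: 328 − 1(64.5) = 263.5
  D: 0 + 2(64.5) = 129

264 mol/s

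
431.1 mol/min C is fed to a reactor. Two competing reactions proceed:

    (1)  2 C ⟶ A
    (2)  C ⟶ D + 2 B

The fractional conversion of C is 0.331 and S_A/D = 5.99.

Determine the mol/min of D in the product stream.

Conversion of C: C consumed = 0.331 × 431.1 = 142.7 mol/min = 2ξ₁ + 1ξ₂.
Selectivity: 1ξ₁ / (1ξ₂) = 5.99 → ξ₁ = 5.99 ξ₂.
Substitute: (2·5.99 + 1) ξ₂ = 142.7 → ξ₂ = 10.99 mol/min, ξ₁ = 65.85 mol/min.
Outlet amounts (n = n₀ + Σ ν·ξ):
  C: 431.1 − 2(65.85) − 1(10.99) = 288.4
  A: 0 + 1(65.85) = 65.85
  D: 0 + 1(10.99) = 10.99
  B: 0 + 2(10.99) = 21.99

11 mol/min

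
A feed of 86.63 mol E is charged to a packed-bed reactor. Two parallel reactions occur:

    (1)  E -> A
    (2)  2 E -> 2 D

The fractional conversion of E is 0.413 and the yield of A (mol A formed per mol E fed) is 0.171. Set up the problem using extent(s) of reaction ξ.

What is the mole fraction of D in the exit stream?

Yield of A: 1ξ₁ / 86.63 = 0.171 → ξ₁ = 14.81 mol.
Conversion of E: 1ξ₁ + 2ξ₂ = 0.413 × 86.63 = 35.78 → ξ₂ = 10.48 mol.
Outlet amounts (n = n₀ + Σ ν·ξ):
  E: 86.63 − 1(14.81) − 2(10.48) = 50.85
  A: 0 + 1(14.81) = 14.81
  D: 0 + 2(10.48) = 20.96
Total out = 86.63 mol; y_D = 20.96 / 86.63 = 0.242.

0.242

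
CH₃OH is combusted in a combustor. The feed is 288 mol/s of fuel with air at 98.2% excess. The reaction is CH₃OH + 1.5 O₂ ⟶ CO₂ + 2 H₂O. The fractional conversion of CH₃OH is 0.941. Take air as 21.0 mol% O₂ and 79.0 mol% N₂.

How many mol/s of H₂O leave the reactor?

Stoichiometric O₂ = 1.5 × 288 = 432 mol/s; O₂ fed = 432 × 1.982 = 856.2 mol/s.
N₂ fed = 856.2 × 79/21 = 3221 mol/s.
Fuel reacted = 0.941 × 288 → ξ = 271 mol/s.
Outlet (n = n₀ + ν ξ):
  CH₃OH: 288 − 1(271) = 16.99
  O₂: 856.2 − 1.5(271) = 449.7
  N₂: 3221 (inert)
  CO₂: 0 + 1(271) = 271
  H₂O: 0 + 2(271) = 542

542 mol/s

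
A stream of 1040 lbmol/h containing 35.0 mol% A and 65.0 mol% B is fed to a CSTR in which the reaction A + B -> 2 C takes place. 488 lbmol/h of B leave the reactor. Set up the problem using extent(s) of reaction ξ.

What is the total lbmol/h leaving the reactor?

1040 lbmol/h

For B: n = n₀ − 1ξ → 488 = 676 − 1ξ, giving ξ = 188 lbmol/h.
Outlet amounts (n = n₀ + ν ξ):
  A: 364 − 1(188) = 176
  B: 676 − 1(188) = 488
  C: 0 + 2(188) = 376
Total out = 176 + 488 + 376 = 1040 lbmol/h.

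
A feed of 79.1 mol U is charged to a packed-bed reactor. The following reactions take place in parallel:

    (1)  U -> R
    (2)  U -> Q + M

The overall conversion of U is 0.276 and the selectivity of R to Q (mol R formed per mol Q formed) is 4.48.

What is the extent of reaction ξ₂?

ξ₂ = 3.98 mol

Conversion of U: U consumed = 0.276 × 79.1 = 21.83 mol = 1ξ₁ + 1ξ₂.
Selectivity: 1ξ₁ / (1ξ₂) = 4.48 → ξ₁ = 4.48 ξ₂.
Substitute: (1·4.48 + 1) ξ₂ = 21.83 → ξ₂ = 3.984 mol, ξ₁ = 17.85 mol.
Outlet amounts (n = n₀ + Σ ν·ξ):
  U: 79.1 − 1(17.85) − 1(3.984) = 57.27
  R: 0 + 1(17.85) = 17.85
  Q: 0 + 1(3.984) = 3.984
  M: 0 + 1(3.984) = 3.984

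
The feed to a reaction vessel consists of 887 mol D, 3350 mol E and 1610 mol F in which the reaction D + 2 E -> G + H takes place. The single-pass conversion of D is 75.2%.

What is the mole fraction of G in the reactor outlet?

D reacted = 0.752 × 887 = 667 mol; ν_D = −1, so ξ = 667/1 = 667 mol.
Outlet amounts (n = n₀ + ν ξ):
  D: 887 − 1(667) = 220
  E: 3350 − 2(667) = 2016
  G: 0 + 1(667) = 667
  H: 0 + 1(667) = 667
  F: 1610 (inert)
Total out = 5180 mol; y_G = 667 / 5180 = 0.1288.

0.129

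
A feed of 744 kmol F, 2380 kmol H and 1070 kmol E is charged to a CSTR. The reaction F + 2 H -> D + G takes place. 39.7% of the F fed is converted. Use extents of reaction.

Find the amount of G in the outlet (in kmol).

295 kmol

F reacted = 0.397 × 744 = 295.4 kmol; ν_F = −1, so ξ = 295.4/1 = 295.4 kmol.
Outlet amounts (n = n₀ + ν ξ):
  F: 744 − 1(295.4) = 448.6
  H: 2380 − 2(295.4) = 1789
  D: 0 + 1(295.4) = 295.4
  G: 0 + 1(295.4) = 295.4
  E: 1070 (inert)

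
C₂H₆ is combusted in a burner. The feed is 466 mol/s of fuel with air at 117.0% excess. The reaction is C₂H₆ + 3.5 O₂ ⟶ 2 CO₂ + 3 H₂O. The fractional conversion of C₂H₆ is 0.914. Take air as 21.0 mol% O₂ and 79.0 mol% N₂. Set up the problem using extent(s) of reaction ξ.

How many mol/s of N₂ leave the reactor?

13300 mol/s

Stoichiometric O₂ = 3.5 × 466 = 1631 mol/s; O₂ fed = 1631 × 2.170 = 3539 mol/s.
N₂ fed = 3539 × 79/21 = 13310 mol/s.
Fuel reacted = 0.914 × 466 → ξ = 425.9 mol/s.
Outlet (n = n₀ + ν ξ):
  C₂H₆: 466 − 1(425.9) = 40.08
  O₂: 3539 − 3.5(425.9) = 2049
  N₂: 13310 (inert)
  CO₂: 0 + 2(425.9) = 851.8
  H₂O: 0 + 3(425.9) = 1278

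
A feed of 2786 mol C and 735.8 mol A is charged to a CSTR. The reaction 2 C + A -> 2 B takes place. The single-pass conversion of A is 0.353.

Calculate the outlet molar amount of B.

519 mol

A reacted = 0.353 × 735.8 = 259.7 mol; ν_A = −1, so ξ = 259.7/1 = 259.7 mol.
Outlet amounts (n = n₀ + ν ξ):
  C: 2786 − 2(259.7) = 2267
  A: 735.8 − 1(259.7) = 476.1
  B: 0 + 2(259.7) = 519.5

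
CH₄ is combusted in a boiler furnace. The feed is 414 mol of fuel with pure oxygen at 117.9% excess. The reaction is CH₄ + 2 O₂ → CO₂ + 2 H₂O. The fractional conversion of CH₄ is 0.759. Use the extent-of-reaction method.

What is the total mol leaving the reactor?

Stoichiometric O₂ = 2 × 414 = 828 mol; O₂ fed = 828 × 2.179 = 1804 mol.
Fuel reacted = 0.759 × 414 → ξ = 314.2 mol.
Outlet (n = n₀ + ν ξ):
  CH₄: 414 − 1(314.2) = 99.77
  O₂: 1804 − 2(314.2) = 1176
  CO₂: 0 + 1(314.2) = 314.2
  H₂O: 0 + 2(314.2) = 628.5
Total out = 99.77 + 1176 + 314.2 + 628.5 = 2218 mol.

2220 mol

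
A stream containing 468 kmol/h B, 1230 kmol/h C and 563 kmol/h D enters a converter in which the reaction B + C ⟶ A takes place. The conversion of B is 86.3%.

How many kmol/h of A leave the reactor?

B reacted = 0.863 × 468 = 403.9 kmol/h; ν_B = −1, so ξ = 403.9/1 = 403.9 kmol/h.
Outlet amounts (n = n₀ + ν ξ):
  B: 468 − 1(403.9) = 64.12
  C: 1230 − 1(403.9) = 826.1
  A: 0 + 1(403.9) = 403.9
  D: 563 (inert)

404 kmol/h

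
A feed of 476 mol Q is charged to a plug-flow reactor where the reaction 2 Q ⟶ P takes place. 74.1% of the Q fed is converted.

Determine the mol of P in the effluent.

176 mol

Q reacted = 0.741 × 476 = 352.7 mol; ν_Q = −2, so ξ = 352.7/2 = 176.4 mol.
Outlet amounts (n = n₀ + ν ξ):
  Q: 476 − 2(176.4) = 123.3
  P: 0 + 1(176.4) = 176.4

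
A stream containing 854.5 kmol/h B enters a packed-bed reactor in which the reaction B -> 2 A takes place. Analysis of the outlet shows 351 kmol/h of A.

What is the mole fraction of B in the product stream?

For A: n = n₀ + 2ξ → 351 = 0 + 2ξ, giving ξ = 175.5 kmol/h.
Outlet amounts (n = n₀ + ν ξ):
  B: 854.5 − 1(175.5) = 679
  A: 0 + 2(175.5) = 351
Total out = 1030 kmol/h; y_B = 679 / 1030 = 0.6592.

0.659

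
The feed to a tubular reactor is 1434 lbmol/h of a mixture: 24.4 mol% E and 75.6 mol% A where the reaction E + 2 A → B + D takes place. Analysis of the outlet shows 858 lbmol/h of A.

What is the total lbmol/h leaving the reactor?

For A: n = n₀ − 2ξ → 858 = 1084 − 2ξ, giving ξ = 113.1 lbmol/h.
Outlet amounts (n = n₀ + ν ξ):
  E: 349.9 − 1(113.1) = 236.8
  A: 1084 − 2(113.1) = 858
  B: 0 + 1(113.1) = 113.1
  D: 0 + 1(113.1) = 113.1
Total out = 236.8 + 858 + 113.1 + 113.1 = 1321 lbmol/h.

1320 lbmol/h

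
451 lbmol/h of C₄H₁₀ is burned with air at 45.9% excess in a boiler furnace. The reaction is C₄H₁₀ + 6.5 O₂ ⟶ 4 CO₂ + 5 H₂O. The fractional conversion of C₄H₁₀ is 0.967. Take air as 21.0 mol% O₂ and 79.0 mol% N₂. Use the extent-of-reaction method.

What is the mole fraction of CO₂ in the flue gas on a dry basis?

0.0904

Stoichiometric O₂ = 6.5 × 451 = 2932 lbmol/h; O₂ fed = 2932 × 1.459 = 4277 lbmol/h.
N₂ fed = 4277 × 79/21 = 16090 lbmol/h.
Fuel reacted = 0.967 × 451 → ξ = 436.1 lbmol/h.
Outlet (n = n₀ + ν ξ):
  C₄H₁₀: 451 − 1(436.1) = 14.88
  O₂: 4277 − 6.5(436.1) = 1442
  N₂: 16090 (inert)
  CO₂: 0 + 4(436.1) = 1744
  H₂O: 0 + 5(436.1) = 2181
Dry total = 19290 lbmol/h; y_CO₂ (dry) = 1744 / 19290 = 0.09043.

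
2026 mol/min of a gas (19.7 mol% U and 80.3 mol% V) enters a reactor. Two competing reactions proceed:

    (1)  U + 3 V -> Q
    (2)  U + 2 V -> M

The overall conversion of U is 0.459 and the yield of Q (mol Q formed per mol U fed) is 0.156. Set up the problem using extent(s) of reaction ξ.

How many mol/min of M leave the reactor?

Yield of Q: 1ξ₁ / 399.1 = 0.156 → ξ₁ = 62.26 mol/min.
Conversion of U: 1ξ₁ + 1ξ₂ = 0.459 × 399.1 = 183.2 → ξ₂ = 120.9 mol/min.
Outlet amounts (n = n₀ + Σ ν·ξ):
  U: 399.1 − 1(62.26) − 1(120.9) = 215.9
  V: 1627 − 3(62.26) − 2(120.9) = 1198
  Q: 0 + 1(62.26) = 62.26
  M: 0 + 1(120.9) = 120.9

121 mol/min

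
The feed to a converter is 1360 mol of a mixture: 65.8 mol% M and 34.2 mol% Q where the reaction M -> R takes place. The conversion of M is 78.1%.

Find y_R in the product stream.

0.514

M reacted = 0.781 × 894.9 = 698.9 mol; ν_M = −1, so ξ = 698.9/1 = 698.9 mol.
Outlet amounts (n = n₀ + ν ξ):
  M: 894.9 − 1(698.9) = 196
  R: 0 + 1(698.9) = 698.9
  Q: 465.1 (inert)
Total out = 1360 mol; y_R = 698.9 / 1360 = 0.5139.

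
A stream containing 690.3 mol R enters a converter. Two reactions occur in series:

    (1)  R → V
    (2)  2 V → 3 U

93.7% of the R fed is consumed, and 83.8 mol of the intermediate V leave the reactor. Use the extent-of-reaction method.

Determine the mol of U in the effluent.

Conversion of R: R consumed = 1ξ₁ = 0.937 × 690.3 → ξ₁ = 646.8 mol.
V balance: n_V = 0 + 1ξ₁ − 2ξ₂ = 83.8 → ξ₂ = (1·646.8 − 83.8)/2 = 281.5 mol.
Outlet amounts (n = n₀ + Σ ν·ξ):
  R: 690.3 − 1(646.8) = 43.49
  V: 0 + 1(646.8) − 2(281.5) = 83.8
  U: 0 + 3(281.5) = 844.5

845 mol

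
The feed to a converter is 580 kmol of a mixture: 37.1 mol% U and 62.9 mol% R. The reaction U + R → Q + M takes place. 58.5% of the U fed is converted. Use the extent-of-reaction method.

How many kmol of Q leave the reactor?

U reacted = 0.585 × 215.2 = 125.9 kmol; ν_U = −1, so ξ = 125.9/1 = 125.9 kmol.
Outlet amounts (n = n₀ + ν ξ):
  U: 215.2 − 1(125.9) = 89.3
  R: 364.8 − 1(125.9) = 238.9
  Q: 0 + 1(125.9) = 125.9
  M: 0 + 1(125.9) = 125.9

126 kmol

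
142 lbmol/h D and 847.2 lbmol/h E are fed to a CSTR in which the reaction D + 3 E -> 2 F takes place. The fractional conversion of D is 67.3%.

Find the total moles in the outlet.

D reacted = 0.673 × 142 = 95.57 lbmol/h; ν_D = −1, so ξ = 95.57/1 = 95.57 lbmol/h.
Outlet amounts (n = n₀ + ν ξ):
  D: 142 − 1(95.57) = 46.43
  E: 847.2 − 3(95.57) = 560.5
  F: 0 + 2(95.57) = 191.1
Total out = 46.43 + 560.5 + 191.1 = 798.1 lbmol/h.

798 lbmol/h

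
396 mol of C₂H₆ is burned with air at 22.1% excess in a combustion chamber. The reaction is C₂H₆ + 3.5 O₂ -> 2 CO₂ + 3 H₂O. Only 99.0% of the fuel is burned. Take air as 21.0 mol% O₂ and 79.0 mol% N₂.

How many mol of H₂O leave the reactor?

1180 mol

Stoichiometric O₂ = 3.5 × 396 = 1386 mol; O₂ fed = 1386 × 1.221 = 1692 mol.
N₂ fed = 1692 × 79/21 = 6366 mol.
Fuel reacted = 0.99 × 396 → ξ = 392 mol.
Outlet (n = n₀ + ν ξ):
  C₂H₆: 396 − 1(392) = 3.96
  O₂: 1692 − 3.5(392) = 320.2
  N₂: 6366 (inert)
  CO₂: 0 + 2(392) = 784.1
  H₂O: 0 + 3(392) = 1176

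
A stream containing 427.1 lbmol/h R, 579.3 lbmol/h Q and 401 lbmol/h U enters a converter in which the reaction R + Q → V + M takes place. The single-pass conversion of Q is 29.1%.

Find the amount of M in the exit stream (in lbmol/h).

Q reacted = 0.291 × 579.3 = 168.6 lbmol/h; ν_Q = −1, so ξ = 168.6/1 = 168.6 lbmol/h.
Outlet amounts (n = n₀ + ν ξ):
  R: 427.1 − 1(168.6) = 258.5
  Q: 579.3 − 1(168.6) = 410.7
  V: 0 + 1(168.6) = 168.6
  M: 0 + 1(168.6) = 168.6
  U: 401 (inert)

169 lbmol/h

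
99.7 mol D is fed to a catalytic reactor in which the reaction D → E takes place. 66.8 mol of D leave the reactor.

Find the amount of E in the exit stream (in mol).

For D: n = n₀ − 1ξ → 66.8 = 99.7 − 1ξ, giving ξ = 32.9 mol.
Outlet amounts (n = n₀ + ν ξ):
  D: 99.7 − 1(32.9) = 66.8
  E: 0 + 1(32.9) = 32.9

32.9 mol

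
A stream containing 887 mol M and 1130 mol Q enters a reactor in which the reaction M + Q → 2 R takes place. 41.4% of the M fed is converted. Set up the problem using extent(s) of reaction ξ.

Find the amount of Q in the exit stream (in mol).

M reacted = 0.414 × 887 = 367.2 mol; ν_M = −1, so ξ = 367.2/1 = 367.2 mol.
Outlet amounts (n = n₀ + ν ξ):
  M: 887 − 1(367.2) = 519.8
  Q: 1130 − 1(367.2) = 762.8
  R: 0 + 2(367.2) = 734.4

763 mol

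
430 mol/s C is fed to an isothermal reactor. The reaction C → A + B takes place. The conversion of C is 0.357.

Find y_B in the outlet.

0.263

C reacted = 0.357 × 430 = 153.5 mol/s; ν_C = −1, so ξ = 153.5/1 = 153.5 mol/s.
Outlet amounts (n = n₀ + ν ξ):
  C: 430 − 1(153.5) = 276.5
  A: 0 + 1(153.5) = 153.5
  B: 0 + 1(153.5) = 153.5
Total out = 583.5 mol/s; y_B = 153.5 / 583.5 = 0.2631.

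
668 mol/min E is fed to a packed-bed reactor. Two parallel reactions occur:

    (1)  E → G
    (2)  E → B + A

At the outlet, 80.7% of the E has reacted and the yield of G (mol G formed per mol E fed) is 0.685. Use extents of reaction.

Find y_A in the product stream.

0.109

Yield of G: 1ξ₁ / 668 = 0.685 → ξ₁ = 457.6 mol/min.
Conversion of E: 1ξ₁ + 1ξ₂ = 0.807 × 668 = 539.1 → ξ₂ = 81.5 mol/min.
Outlet amounts (n = n₀ + Σ ν·ξ):
  E: 668 − 1(457.6) − 1(81.5) = 128.9
  G: 0 + 1(457.6) = 457.6
  B: 0 + 1(81.5) = 81.5
  A: 0 + 1(81.5) = 81.5
Total out = 749.5 mol/min; y_A = 81.5 / 749.5 = 0.1087.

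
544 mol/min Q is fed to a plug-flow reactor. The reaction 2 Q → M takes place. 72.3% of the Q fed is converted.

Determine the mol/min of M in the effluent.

Q reacted = 0.723 × 544 = 393.3 mol/min; ν_Q = −2, so ξ = 393.3/2 = 196.7 mol/min.
Outlet amounts (n = n₀ + ν ξ):
  Q: 544 − 2(196.7) = 150.7
  M: 0 + 1(196.7) = 196.7

197 mol/min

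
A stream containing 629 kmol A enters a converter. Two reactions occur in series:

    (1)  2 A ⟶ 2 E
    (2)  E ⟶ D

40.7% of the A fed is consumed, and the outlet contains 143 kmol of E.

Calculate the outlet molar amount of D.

113 kmol

Conversion of A: A consumed = 2ξ₁ = 0.407 × 629 → ξ₁ = 128 kmol.
E balance: n_E = 0 + 2ξ₁ − 1ξ₂ = 143 → ξ₂ = (2·128 − 143)/1 = 113 kmol.
Outlet amounts (n = n₀ + Σ ν·ξ):
  A: 629 − 2(128) = 373
  E: 0 + 2(128) − 1(113) = 143
  D: 0 + 1(113) = 113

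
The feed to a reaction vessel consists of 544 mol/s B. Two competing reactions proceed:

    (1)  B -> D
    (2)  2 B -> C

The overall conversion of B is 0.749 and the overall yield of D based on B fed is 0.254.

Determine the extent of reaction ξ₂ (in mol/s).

ξ₂ = 135 mol/s

Yield of D: 1ξ₁ / 544 = 0.254 → ξ₁ = 138.2 mol/s.
Conversion of B: 1ξ₁ + 2ξ₂ = 0.749 × 544 = 407.5 → ξ₂ = 134.6 mol/s.
Outlet amounts (n = n₀ + Σ ν·ξ):
  B: 544 − 1(138.2) − 2(134.6) = 136.5
  D: 0 + 1(138.2) = 138.2
  C: 0 + 1(134.6) = 134.6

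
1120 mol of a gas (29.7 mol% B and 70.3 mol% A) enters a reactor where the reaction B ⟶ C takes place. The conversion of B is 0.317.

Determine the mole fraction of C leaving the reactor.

B reacted = 0.317 × 332.6 = 105.4 mol; ν_B = −1, so ξ = 105.4/1 = 105.4 mol.
Outlet amounts (n = n₀ + ν ξ):
  B: 332.6 − 1(105.4) = 227.2
  C: 0 + 1(105.4) = 105.4
  A: 787.4 (inert)
Total out = 1120 mol; y_C = 105.4 / 1120 = 0.09415.

0.0941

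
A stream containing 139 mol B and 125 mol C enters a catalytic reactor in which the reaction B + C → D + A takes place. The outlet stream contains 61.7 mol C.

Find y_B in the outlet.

For C: n = n₀ − 1ξ → 61.7 = 125 − 1ξ, giving ξ = 63.3 mol.
Outlet amounts (n = n₀ + ν ξ):
  B: 139 − 1(63.3) = 75.7
  C: 125 − 1(63.3) = 61.7
  D: 0 + 1(63.3) = 63.3
  A: 0 + 1(63.3) = 63.3
Total out = 264 mol; y_B = 75.7 / 264 = 0.2867.

0.287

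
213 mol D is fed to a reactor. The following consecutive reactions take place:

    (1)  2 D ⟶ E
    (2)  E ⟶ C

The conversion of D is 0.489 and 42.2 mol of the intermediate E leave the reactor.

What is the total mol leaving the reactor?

Conversion of D: D consumed = 2ξ₁ = 0.489 × 213 → ξ₁ = 52.08 mol.
E balance: n_E = 0 + 1ξ₁ − 1ξ₂ = 42.2 → ξ₂ = (1·52.08 − 42.2)/1 = 9.878 mol.
Outlet amounts (n = n₀ + Σ ν·ξ):
  D: 213 − 2(52.08) = 108.8
  E: 0 + 1(52.08) − 1(9.878) = 42.2
  C: 0 + 1(9.878) = 9.878
Total out = 108.8 + 42.2 + 9.878 = 160.9 mol.

161 mol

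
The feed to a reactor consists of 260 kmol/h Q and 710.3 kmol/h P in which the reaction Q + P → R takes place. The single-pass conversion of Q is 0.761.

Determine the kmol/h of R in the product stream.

198 kmol/h

Q reacted = 0.761 × 260 = 197.9 kmol/h; ν_Q = −1, so ξ = 197.9/1 = 197.9 kmol/h.
Outlet amounts (n = n₀ + ν ξ):
  Q: 260 − 1(197.9) = 62.14
  P: 710.3 − 1(197.9) = 512.4
  R: 0 + 1(197.9) = 197.9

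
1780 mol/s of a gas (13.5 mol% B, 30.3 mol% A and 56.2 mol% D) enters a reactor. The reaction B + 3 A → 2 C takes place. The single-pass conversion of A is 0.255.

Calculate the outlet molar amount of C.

91.7 mol/s

A reacted = 0.255 × 539.3 = 137.5 mol/s; ν_A = −3, so ξ = 137.5/3 = 45.84 mol/s.
Outlet amounts (n = n₀ + ν ξ):
  B: 240.3 − 1(45.84) = 194.5
  A: 539.3 − 3(45.84) = 401.8
  C: 0 + 2(45.84) = 91.69
  D: 1000 (inert)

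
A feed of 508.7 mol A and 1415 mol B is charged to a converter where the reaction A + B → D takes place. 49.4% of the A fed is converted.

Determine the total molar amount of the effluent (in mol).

1670 mol

A reacted = 0.494 × 508.7 = 251.3 mol; ν_A = −1, so ξ = 251.3/1 = 251.3 mol.
Outlet amounts (n = n₀ + ν ξ):
  A: 508.7 − 1(251.3) = 257.4
  B: 1415 − 1(251.3) = 1164
  D: 0 + 1(251.3) = 251.3
Total out = 257.4 + 1164 + 251.3 = 1672 mol.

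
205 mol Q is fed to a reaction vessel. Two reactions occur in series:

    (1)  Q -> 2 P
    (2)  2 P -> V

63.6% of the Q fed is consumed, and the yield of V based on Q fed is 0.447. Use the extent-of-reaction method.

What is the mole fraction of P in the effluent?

Conversion of Q: Q consumed = 1ξ₁ = 0.636 × 205 → ξ₁ = 130.4 mol.
Yield of V: 1ξ₂ / 205 = 0.447 → ξ₂ = 91.64 mol.
Outlet amounts (n = n₀ + Σ ν·ξ):
  Q: 205 − 1(130.4) = 74.62
  P: 0 + 2(130.4) − 2(91.64) = 77.49
  V: 0 + 1(91.64) = 91.64
Total out = 243.7 mol; y_P = 77.49 / 243.7 = 0.3179.

0.318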